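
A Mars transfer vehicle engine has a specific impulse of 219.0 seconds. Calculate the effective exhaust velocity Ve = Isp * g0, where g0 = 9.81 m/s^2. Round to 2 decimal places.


Step 1: Ve = Isp * g0 = 219.0 * 9.81
Step 2: Ve = 2148.39 m/s

2148.39


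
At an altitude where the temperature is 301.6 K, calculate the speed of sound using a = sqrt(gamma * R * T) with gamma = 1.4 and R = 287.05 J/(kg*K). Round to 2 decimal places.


Step 1: gamma * R * T = 1.4 * 287.05 * 301.6 = 121203.992
Step 2: a = sqrt(121203.992) = 348.14 m/s

348.14


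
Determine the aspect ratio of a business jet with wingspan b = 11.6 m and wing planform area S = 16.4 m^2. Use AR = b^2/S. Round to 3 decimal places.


Step 1: b^2 = 11.6^2 = 134.56
Step 2: AR = 134.56 / 16.4 = 8.205

8.205


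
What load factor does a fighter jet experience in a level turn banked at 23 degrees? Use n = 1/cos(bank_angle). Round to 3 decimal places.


Step 1: Convert 23 degrees to radians = 0.401426
Step 2: cos(23 deg) = 0.920505
Step 3: n = 1 / 0.920505 = 1.086

1.086


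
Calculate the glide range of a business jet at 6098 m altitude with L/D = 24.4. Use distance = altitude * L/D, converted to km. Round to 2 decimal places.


Step 1: Glide distance = altitude * L/D = 6098 * 24.4 = 148791.2 m
Step 2: Convert to km: 148791.2 / 1000 = 148.79 km

148.79


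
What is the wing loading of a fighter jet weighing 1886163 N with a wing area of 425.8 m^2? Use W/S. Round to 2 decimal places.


Step 1: Wing loading = W / S = 1886163 / 425.8
Step 2: Wing loading = 4429.69 N/m^2

4429.69


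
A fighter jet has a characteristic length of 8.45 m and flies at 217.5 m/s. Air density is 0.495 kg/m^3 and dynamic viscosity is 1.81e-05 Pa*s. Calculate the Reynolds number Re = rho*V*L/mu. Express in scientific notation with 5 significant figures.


Step 1: Numerator = rho * V * L = 0.495 * 217.5 * 8.45 = 909.748125
Step 2: Re = 909.748125 / 1.81e-05
Step 3: Re = 5.0262e+07

5.0262e+07


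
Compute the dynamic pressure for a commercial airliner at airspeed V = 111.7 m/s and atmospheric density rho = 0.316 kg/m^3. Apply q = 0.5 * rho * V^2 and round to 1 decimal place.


Step 1: V^2 = 111.7^2 = 12476.89
Step 2: q = 0.5 * 0.316 * 12476.89
Step 3: q = 1971.3 Pa

1971.3


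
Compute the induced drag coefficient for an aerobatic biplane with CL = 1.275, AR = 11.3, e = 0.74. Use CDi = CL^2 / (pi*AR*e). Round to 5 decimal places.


Step 1: CL^2 = 1.275^2 = 1.625625
Step 2: pi * AR * e = 3.14159 * 11.3 * 0.74 = 26.269998
Step 3: CDi = 1.625625 / 26.269998 = 0.06188

0.06188


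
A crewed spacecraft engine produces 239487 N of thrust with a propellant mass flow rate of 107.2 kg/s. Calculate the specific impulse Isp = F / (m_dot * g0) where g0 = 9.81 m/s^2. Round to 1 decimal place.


Step 1: m_dot * g0 = 107.2 * 9.81 = 1051.63
Step 2: Isp = 239487 / 1051.63 = 227.7 s

227.7


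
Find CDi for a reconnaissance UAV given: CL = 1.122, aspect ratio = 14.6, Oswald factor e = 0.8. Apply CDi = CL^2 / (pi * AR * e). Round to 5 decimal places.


Step 1: CL^2 = 1.122^2 = 1.258884
Step 2: pi * AR * e = 3.14159 * 14.6 * 0.8 = 36.693802
Step 3: CDi = 1.258884 / 36.693802 = 0.03431

0.03431


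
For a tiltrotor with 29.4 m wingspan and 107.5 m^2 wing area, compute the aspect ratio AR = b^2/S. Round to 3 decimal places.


Step 1: b^2 = 29.4^2 = 864.36
Step 2: AR = 864.36 / 107.5 = 8.041

8.041


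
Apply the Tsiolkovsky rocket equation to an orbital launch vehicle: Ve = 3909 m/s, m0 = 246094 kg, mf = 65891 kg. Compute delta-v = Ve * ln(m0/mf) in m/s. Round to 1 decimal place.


Step 1: Mass ratio m0/mf = 246094 / 65891 = 3.734865
Step 2: ln(3.734865) = 1.317712
Step 3: delta-v = 3909 * 1.317712 = 5150.9 m/s

5150.9


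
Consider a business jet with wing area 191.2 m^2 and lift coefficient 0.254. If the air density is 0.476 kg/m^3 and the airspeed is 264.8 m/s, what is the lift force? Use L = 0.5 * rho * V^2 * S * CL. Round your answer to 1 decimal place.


Step 1: Calculate dynamic pressure q = 0.5 * 0.476 * 264.8^2 = 0.5 * 0.476 * 70119.04 = 16688.3315 Pa
Step 2: Multiply by wing area and lift coefficient: L = 16688.3315 * 191.2 * 0.254
Step 3: L = 3190808.9866 * 0.254 = 810465.5 N

810465.5


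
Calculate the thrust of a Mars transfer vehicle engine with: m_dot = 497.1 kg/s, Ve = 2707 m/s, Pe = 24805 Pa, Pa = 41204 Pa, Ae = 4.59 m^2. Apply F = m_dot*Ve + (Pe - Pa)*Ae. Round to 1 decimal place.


Step 1: Momentum thrust = m_dot * Ve = 497.1 * 2707 = 1345649.7 N
Step 2: Pressure thrust = (Pe - Pa) * Ae = (24805 - 41204) * 4.59 = -75271.41 N
Step 3: Total thrust F = 1345649.7 + -75271.41 = 1270378.3 N

1270378.3


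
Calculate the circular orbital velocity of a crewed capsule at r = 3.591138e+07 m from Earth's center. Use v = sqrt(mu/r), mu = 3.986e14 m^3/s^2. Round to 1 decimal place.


Step 1: mu / r = 3.986e14 / 3.591138e+07 = 11099545.6036
Step 2: v = sqrt(11099545.6036) = 3331.6 m/s

3331.6


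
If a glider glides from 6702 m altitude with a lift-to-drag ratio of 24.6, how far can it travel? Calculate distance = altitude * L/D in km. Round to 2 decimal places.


Step 1: Glide distance = altitude * L/D = 6702 * 24.6 = 164869.2 m
Step 2: Convert to km: 164869.2 / 1000 = 164.87 km

164.87


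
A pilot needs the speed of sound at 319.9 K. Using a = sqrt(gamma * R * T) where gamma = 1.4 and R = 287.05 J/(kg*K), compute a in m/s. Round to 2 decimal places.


Step 1: gamma * R * T = 1.4 * 287.05 * 319.9 = 128558.213
Step 2: a = sqrt(128558.213) = 358.55 m/s

358.55


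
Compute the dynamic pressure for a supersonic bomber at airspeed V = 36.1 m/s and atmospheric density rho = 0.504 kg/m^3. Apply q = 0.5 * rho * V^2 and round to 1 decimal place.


Step 1: V^2 = 36.1^2 = 1303.21
Step 2: q = 0.5 * 0.504 * 1303.21
Step 3: q = 328.4 Pa

328.4


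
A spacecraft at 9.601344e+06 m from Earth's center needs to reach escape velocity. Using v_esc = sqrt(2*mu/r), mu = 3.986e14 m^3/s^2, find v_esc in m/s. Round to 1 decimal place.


Step 1: 2*mu/r = 2 * 3.986e14 / 9.601344e+06 = 83030042.4607
Step 2: v_esc = sqrt(83030042.4607) = 9112.1 m/s

9112.1


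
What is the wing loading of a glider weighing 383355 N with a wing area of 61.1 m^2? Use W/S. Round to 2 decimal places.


Step 1: Wing loading = W / S = 383355 / 61.1
Step 2: Wing loading = 6274.22 N/m^2

6274.22


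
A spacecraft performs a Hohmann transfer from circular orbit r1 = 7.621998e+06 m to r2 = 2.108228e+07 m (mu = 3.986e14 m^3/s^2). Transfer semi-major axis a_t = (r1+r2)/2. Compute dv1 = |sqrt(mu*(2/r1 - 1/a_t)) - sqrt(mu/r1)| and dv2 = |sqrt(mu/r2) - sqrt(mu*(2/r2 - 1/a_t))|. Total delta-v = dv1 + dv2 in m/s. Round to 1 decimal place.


Step 1: Transfer semi-major axis a_t = (7.621998e+06 + 2.108228e+07) / 2 = 1.435214e+07 m
Step 2: v1 (circular at r1) = sqrt(mu/r1) = 7231.6 m/s
Step 3: v_t1 = sqrt(mu*(2/r1 - 1/a_t)) = 8764.65 m/s
Step 4: dv1 = |8764.65 - 7231.6| = 1533.06 m/s
Step 5: v2 (circular at r2) = 4348.2 m/s, v_t2 = 3168.74 m/s
Step 6: dv2 = |4348.2 - 3168.74| = 1179.47 m/s
Step 7: Total delta-v = 1533.06 + 1179.47 = 2712.5 m/s

2712.5


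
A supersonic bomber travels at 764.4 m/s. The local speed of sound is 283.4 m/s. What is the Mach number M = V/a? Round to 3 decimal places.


Step 1: M = V / a = 764.4 / 283.4
Step 2: M = 2.697

2.697


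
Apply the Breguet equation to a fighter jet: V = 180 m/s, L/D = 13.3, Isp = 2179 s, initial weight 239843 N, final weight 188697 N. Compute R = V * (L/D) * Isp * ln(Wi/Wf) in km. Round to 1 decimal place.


Step 1: Coefficient = V * (L/D) * Isp = 180 * 13.3 * 2179 = 5216526.0 m
Step 2: Wi/Wf = 239843 / 188697 = 1.271048
Step 3: ln(1.271048) = 0.239842
Step 4: R = 5216526.0 * 0.239842 = 1251142.0 m = 1251.1 km

1251.1


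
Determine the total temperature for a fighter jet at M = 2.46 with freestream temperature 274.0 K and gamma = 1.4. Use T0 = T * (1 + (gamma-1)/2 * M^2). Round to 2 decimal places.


Step 1: (gamma-1)/2 = 0.2
Step 2: M^2 = 6.0516
Step 3: 1 + 0.2 * 6.0516 = 2.21032
Step 4: T0 = 274.0 * 2.21032 = 605.63 K

605.63


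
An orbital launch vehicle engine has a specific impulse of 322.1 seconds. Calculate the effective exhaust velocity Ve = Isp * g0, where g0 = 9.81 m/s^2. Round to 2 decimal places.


Step 1: Ve = Isp * g0 = 322.1 * 9.81
Step 2: Ve = 3159.80 m/s

3159.80


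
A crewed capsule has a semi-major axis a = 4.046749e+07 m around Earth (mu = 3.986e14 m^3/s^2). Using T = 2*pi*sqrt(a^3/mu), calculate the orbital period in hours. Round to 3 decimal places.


Step 1: a^3 / mu = 6.627028e+22 / 3.986e14 = 1.662576e+08
Step 2: sqrt(1.662576e+08) = 12894.0917 s
Step 3: T = 2*pi * 12894.0917 = 81015.97 s
Step 4: T in hours = 81015.97 / 3600 = 22.504 hours

22.504


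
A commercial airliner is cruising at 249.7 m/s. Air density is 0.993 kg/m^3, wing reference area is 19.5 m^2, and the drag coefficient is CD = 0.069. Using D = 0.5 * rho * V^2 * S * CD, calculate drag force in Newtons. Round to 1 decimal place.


Step 1: Dynamic pressure q = 0.5 * 0.993 * 249.7^2 = 30956.8197 Pa
Step 2: Drag D = q * S * CD = 30956.8197 * 19.5 * 0.069
Step 3: D = 41652.4 N

41652.4


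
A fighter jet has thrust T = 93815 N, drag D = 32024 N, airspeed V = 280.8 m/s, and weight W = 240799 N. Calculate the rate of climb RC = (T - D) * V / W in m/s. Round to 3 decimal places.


Step 1: Excess thrust = T - D = 93815 - 32024 = 61791 N
Step 2: Excess power = 61791 * 280.8 = 17350912.8 W
Step 3: RC = 17350912.8 / 240799 = 72.056 m/s

72.056


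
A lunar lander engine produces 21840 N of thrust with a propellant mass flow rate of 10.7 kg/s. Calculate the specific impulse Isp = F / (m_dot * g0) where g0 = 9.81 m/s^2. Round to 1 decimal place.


Step 1: m_dot * g0 = 10.7 * 9.81 = 104.97
Step 2: Isp = 21840 / 104.97 = 208.1 s

208.1


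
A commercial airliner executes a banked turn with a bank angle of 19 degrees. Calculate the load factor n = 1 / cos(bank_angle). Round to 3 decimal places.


Step 1: Convert 19 degrees to radians = 0.331613
Step 2: cos(19 deg) = 0.945519
Step 3: n = 1 / 0.945519 = 1.058

1.058


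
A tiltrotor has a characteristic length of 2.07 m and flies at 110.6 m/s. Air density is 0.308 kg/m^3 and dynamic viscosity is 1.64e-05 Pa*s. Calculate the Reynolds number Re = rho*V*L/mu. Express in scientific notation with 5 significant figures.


Step 1: Numerator = rho * V * L = 0.308 * 110.6 * 2.07 = 70.514136
Step 2: Re = 70.514136 / 1.64e-05
Step 3: Re = 4.2996e+06

4.2996e+06


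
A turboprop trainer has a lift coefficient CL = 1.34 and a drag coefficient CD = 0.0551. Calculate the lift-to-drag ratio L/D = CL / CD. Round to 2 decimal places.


Step 1: L/D = CL / CD = 1.34 / 0.0551
Step 2: L/D = 24.32

24.32


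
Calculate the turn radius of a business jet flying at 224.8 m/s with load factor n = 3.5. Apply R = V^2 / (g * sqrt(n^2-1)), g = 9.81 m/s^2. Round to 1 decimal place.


Step 1: V^2 = 224.8^2 = 50535.04
Step 2: n^2 - 1 = 3.5^2 - 1 = 11.25
Step 3: sqrt(11.25) = 3.354102
Step 4: R = 50535.04 / (9.81 * 3.354102) = 1535.8 m

1535.8


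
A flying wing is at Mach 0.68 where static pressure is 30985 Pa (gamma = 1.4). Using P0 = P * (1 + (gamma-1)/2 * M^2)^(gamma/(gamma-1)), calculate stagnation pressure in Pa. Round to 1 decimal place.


Step 1: (gamma-1)/2 * M^2 = 0.2 * 0.4624 = 0.09248
Step 2: 1 + 0.09248 = 1.09248
Step 3: Exponent gamma/(gamma-1) = 3.5
Step 4: P0 = 30985 * 1.09248^3.5 = 42227.8 Pa

42227.8


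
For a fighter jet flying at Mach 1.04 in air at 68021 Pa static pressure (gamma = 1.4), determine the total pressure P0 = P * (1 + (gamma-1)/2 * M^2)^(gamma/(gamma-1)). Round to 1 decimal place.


Step 1: (gamma-1)/2 * M^2 = 0.2 * 1.0816 = 0.21632
Step 2: 1 + 0.21632 = 1.21632
Step 3: Exponent gamma/(gamma-1) = 3.5
Step 4: P0 = 68021 * 1.21632^3.5 = 134992.8 Pa

134992.8


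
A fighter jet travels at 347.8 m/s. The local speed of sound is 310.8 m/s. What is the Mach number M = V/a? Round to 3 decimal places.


Step 1: M = V / a = 347.8 / 310.8
Step 2: M = 1.119

1.119


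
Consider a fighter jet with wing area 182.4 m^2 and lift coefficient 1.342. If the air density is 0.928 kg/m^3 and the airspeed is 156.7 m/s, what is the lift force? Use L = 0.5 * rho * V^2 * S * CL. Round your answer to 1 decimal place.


Step 1: Calculate dynamic pressure q = 0.5 * 0.928 * 156.7^2 = 0.5 * 0.928 * 24554.89 = 11393.469 Pa
Step 2: Multiply by wing area and lift coefficient: L = 11393.469 * 182.4 * 1.342
Step 3: L = 2078168.7383 * 1.342 = 2788902.4 N

2788902.4


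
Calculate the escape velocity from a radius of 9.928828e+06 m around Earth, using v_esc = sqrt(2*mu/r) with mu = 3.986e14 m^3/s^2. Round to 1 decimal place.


Step 1: 2*mu/r = 2 * 3.986e14 / 9.928828e+06 = 80291450.3101
Step 2: v_esc = sqrt(80291450.3101) = 8960.5 m/s

8960.5


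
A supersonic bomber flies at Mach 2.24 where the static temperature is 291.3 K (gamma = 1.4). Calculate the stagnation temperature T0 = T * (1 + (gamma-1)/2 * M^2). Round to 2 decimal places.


Step 1: (gamma-1)/2 = 0.2
Step 2: M^2 = 5.0176
Step 3: 1 + 0.2 * 5.0176 = 2.00352
Step 4: T0 = 291.3 * 2.00352 = 583.63 K

583.63


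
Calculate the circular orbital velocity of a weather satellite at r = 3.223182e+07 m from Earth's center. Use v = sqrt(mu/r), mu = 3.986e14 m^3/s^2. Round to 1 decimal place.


Step 1: mu / r = 3.986e14 / 3.223182e+07 = 12366661.2683
Step 2: v = sqrt(12366661.2683) = 3516.6 m/s

3516.6


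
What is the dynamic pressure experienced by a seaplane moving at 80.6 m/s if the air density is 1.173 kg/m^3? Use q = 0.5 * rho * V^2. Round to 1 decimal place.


Step 1: V^2 = 80.6^2 = 6496.36
Step 2: q = 0.5 * 1.173 * 6496.36
Step 3: q = 3810.1 Pa

3810.1


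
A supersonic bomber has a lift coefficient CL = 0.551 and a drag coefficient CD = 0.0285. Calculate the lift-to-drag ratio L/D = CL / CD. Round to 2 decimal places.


Step 1: L/D = CL / CD = 0.551 / 0.0285
Step 2: L/D = 19.33

19.33


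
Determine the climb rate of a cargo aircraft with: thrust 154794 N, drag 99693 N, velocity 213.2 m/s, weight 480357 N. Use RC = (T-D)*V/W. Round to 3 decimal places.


Step 1: Excess thrust = T - D = 154794 - 99693 = 55101 N
Step 2: Excess power = 55101 * 213.2 = 11747533.2 W
Step 3: RC = 11747533.2 / 480357 = 24.456 m/s

24.456


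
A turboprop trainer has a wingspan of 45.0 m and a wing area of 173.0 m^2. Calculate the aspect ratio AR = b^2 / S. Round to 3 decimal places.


Step 1: b^2 = 45.0^2 = 2025.0
Step 2: AR = 2025.0 / 173.0 = 11.705

11.705


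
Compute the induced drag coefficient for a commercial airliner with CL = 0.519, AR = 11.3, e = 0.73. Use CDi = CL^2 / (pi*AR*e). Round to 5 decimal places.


Step 1: CL^2 = 0.519^2 = 0.269361
Step 2: pi * AR * e = 3.14159 * 11.3 * 0.73 = 25.914998
Step 3: CDi = 0.269361 / 25.914998 = 0.01039

0.01039


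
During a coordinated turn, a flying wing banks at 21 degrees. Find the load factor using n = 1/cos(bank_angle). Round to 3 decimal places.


Step 1: Convert 21 degrees to radians = 0.366519
Step 2: cos(21 deg) = 0.93358
Step 3: n = 1 / 0.93358 = 1.071

1.071


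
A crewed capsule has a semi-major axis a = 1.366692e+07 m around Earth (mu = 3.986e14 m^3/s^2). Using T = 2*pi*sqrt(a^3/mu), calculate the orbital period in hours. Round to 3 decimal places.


Step 1: a^3 / mu = 2.552772e+21 / 3.986e14 = 6.404344e+06
Step 2: sqrt(6.404344e+06) = 2530.6806 s
Step 3: T = 2*pi * 2530.6806 = 15900.73 s
Step 4: T in hours = 15900.73 / 3600 = 4.417 hours

4.417


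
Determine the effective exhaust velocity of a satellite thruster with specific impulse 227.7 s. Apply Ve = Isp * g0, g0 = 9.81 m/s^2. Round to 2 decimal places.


Step 1: Ve = Isp * g0 = 227.7 * 9.81
Step 2: Ve = 2233.74 m/s

2233.74


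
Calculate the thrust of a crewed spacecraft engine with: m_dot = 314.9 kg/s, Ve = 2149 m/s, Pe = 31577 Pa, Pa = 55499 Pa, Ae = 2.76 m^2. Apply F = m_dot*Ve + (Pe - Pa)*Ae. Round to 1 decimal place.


Step 1: Momentum thrust = m_dot * Ve = 314.9 * 2149 = 676720.1 N
Step 2: Pressure thrust = (Pe - Pa) * Ae = (31577 - 55499) * 2.76 = -66024.72 N
Step 3: Total thrust F = 676720.1 + -66024.72 = 610695.4 N

610695.4


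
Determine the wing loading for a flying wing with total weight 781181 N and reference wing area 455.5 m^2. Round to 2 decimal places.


Step 1: Wing loading = W / S = 781181 / 455.5
Step 2: Wing loading = 1715.00 N/m^2

1715.00


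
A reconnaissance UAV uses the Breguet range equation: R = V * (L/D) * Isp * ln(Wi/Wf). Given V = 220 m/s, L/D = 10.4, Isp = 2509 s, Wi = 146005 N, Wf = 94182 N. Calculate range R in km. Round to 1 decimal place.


Step 1: Coefficient = V * (L/D) * Isp = 220 * 10.4 * 2509 = 5740592.0 m
Step 2: Wi/Wf = 146005 / 94182 = 1.550243
Step 3: ln(1.550243) = 0.438412
Step 4: R = 5740592.0 * 0.438412 = 2516743.2 m = 2516.7 km

2516.7


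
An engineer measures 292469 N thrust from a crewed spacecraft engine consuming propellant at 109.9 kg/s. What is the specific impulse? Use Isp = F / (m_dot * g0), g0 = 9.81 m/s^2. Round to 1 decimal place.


Step 1: m_dot * g0 = 109.9 * 9.81 = 1078.12
Step 2: Isp = 292469 / 1078.12 = 271.3 s

271.3


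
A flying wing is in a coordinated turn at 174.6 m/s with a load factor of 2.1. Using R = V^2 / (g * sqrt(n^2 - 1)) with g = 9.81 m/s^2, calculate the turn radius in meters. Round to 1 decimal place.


Step 1: V^2 = 174.6^2 = 30485.16
Step 2: n^2 - 1 = 2.1^2 - 1 = 3.41
Step 3: sqrt(3.41) = 1.846619
Step 4: R = 30485.16 / (9.81 * 1.846619) = 1682.8 m

1682.8


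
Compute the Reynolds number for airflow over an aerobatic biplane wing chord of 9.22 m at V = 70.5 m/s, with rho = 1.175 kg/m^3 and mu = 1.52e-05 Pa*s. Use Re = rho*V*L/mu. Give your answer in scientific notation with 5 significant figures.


Step 1: Numerator = rho * V * L = 1.175 * 70.5 * 9.22 = 763.76175
Step 2: Re = 763.76175 / 1.52e-05
Step 3: Re = 5.0247e+07

5.0247e+07


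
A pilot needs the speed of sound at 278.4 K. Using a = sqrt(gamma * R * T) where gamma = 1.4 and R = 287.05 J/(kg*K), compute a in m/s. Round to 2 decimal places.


Step 1: gamma * R * T = 1.4 * 287.05 * 278.4 = 111880.608
Step 2: a = sqrt(111880.608) = 334.49 m/s

334.49


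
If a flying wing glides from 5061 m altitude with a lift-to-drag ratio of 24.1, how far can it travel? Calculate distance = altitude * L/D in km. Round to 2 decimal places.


Step 1: Glide distance = altitude * L/D = 5061 * 24.1 = 121970.1 m
Step 2: Convert to km: 121970.1 / 1000 = 121.97 km

121.97


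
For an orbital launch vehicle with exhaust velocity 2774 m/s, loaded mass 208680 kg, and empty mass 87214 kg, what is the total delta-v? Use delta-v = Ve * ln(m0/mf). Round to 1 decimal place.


Step 1: Mass ratio m0/mf = 208680 / 87214 = 2.392735
Step 2: ln(2.392735) = 0.872437
Step 3: delta-v = 2774 * 0.872437 = 2420.1 m/s

2420.1


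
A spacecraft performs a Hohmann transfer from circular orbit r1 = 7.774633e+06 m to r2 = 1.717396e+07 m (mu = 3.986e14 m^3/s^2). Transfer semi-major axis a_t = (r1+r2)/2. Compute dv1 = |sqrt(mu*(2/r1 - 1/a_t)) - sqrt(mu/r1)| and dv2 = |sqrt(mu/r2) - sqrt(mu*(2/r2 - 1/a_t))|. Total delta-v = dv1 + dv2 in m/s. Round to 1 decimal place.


Step 1: Transfer semi-major axis a_t = (7.774633e+06 + 1.717396e+07) / 2 = 1.247430e+07 m
Step 2: v1 (circular at r1) = sqrt(mu/r1) = 7160.26 m/s
Step 3: v_t1 = sqrt(mu*(2/r1 - 1/a_t)) = 8401.48 m/s
Step 4: dv1 = |8401.48 - 7160.26| = 1241.22 m/s
Step 5: v2 (circular at r2) = 4817.63 m/s, v_t2 = 3803.34 m/s
Step 6: dv2 = |4817.63 - 3803.34| = 1014.29 m/s
Step 7: Total delta-v = 1241.22 + 1014.29 = 2255.5 m/s

2255.5


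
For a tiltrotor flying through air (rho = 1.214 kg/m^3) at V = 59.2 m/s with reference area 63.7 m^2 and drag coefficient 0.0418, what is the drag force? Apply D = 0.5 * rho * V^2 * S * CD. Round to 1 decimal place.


Step 1: Dynamic pressure q = 0.5 * 1.214 * 59.2^2 = 2127.3165 Pa
Step 2: Drag D = q * S * CD = 2127.3165 * 63.7 * 0.0418
Step 3: D = 5664.3 N

5664.3


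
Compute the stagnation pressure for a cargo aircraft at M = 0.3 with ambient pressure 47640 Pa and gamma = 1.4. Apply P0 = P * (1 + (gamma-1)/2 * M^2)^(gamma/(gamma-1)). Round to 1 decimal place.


Step 1: (gamma-1)/2 * M^2 = 0.2 * 0.09 = 0.018
Step 2: 1 + 0.018 = 1.018
Step 3: Exponent gamma/(gamma-1) = 3.5
Step 4: P0 = 47640 * 1.018^3.5 = 50709.5 Pa

50709.5


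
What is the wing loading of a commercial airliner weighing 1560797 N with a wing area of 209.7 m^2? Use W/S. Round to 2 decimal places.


Step 1: Wing loading = W / S = 1560797 / 209.7
Step 2: Wing loading = 7443.00 N/m^2

7443.00


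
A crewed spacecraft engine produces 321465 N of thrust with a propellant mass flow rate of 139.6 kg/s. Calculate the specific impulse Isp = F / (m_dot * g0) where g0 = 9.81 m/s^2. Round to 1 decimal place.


Step 1: m_dot * g0 = 139.6 * 9.81 = 1369.48
Step 2: Isp = 321465 / 1369.48 = 234.7 s

234.7


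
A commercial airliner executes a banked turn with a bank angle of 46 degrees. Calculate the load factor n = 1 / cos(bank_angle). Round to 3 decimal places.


Step 1: Convert 46 degrees to radians = 0.802851
Step 2: cos(46 deg) = 0.694658
Step 3: n = 1 / 0.694658 = 1.440

1.440


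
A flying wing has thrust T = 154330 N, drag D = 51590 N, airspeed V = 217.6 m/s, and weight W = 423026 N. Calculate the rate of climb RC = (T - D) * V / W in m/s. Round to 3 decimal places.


Step 1: Excess thrust = T - D = 154330 - 51590 = 102740 N
Step 2: Excess power = 102740 * 217.6 = 22356224.0 W
Step 3: RC = 22356224.0 / 423026 = 52.848 m/s

52.848


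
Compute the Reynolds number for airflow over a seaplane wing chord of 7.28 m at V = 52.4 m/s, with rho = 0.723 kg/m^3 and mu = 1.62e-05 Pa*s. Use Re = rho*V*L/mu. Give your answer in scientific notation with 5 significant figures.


Step 1: Numerator = rho * V * L = 0.723 * 52.4 * 7.28 = 275.804256
Step 2: Re = 275.804256 / 1.62e-05
Step 3: Re = 1.7025e+07

1.7025e+07


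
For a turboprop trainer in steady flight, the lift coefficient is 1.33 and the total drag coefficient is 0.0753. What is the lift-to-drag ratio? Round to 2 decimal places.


Step 1: L/D = CL / CD = 1.33 / 0.0753
Step 2: L/D = 17.66

17.66


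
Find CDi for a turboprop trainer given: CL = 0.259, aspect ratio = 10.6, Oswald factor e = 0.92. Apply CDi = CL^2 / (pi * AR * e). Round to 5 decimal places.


Step 1: CL^2 = 0.259^2 = 0.067081
Step 2: pi * AR * e = 3.14159 * 10.6 * 0.92 = 30.636812
Step 3: CDi = 0.067081 / 30.636812 = 0.00219

0.00219


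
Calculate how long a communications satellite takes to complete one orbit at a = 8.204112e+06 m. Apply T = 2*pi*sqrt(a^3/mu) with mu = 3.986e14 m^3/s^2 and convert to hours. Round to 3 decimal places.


Step 1: a^3 / mu = 5.521979e+20 / 3.986e14 = 1.385343e+06
Step 2: sqrt(1.385343e+06) = 1177.0061 s
Step 3: T = 2*pi * 1177.0061 = 7395.35 s
Step 4: T in hours = 7395.35 / 3600 = 2.054 hours

2.054


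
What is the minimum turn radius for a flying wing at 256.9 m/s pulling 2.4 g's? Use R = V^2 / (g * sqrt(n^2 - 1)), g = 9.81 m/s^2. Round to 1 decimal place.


Step 1: V^2 = 256.9^2 = 65997.61
Step 2: n^2 - 1 = 2.4^2 - 1 = 4.76
Step 3: sqrt(4.76) = 2.181742
Step 4: R = 65997.61 / (9.81 * 2.181742) = 3083.6 m

3083.6


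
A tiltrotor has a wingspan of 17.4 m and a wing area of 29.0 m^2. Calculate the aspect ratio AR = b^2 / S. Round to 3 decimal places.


Step 1: b^2 = 17.4^2 = 302.76
Step 2: AR = 302.76 / 29.0 = 10.440

10.440


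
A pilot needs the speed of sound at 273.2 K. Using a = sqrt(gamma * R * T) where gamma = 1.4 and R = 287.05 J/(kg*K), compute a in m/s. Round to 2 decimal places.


Step 1: gamma * R * T = 1.4 * 287.05 * 273.2 = 109790.884
Step 2: a = sqrt(109790.884) = 331.35 m/s

331.35


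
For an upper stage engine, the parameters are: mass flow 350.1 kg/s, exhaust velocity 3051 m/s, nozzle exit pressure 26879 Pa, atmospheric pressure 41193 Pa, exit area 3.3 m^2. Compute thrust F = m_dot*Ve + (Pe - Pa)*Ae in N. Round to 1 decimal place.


Step 1: Momentum thrust = m_dot * Ve = 350.1 * 3051 = 1068155.1 N
Step 2: Pressure thrust = (Pe - Pa) * Ae = (26879 - 41193) * 3.3 = -47236.2 N
Step 3: Total thrust F = 1068155.1 + -47236.2 = 1020918.9 N

1020918.9


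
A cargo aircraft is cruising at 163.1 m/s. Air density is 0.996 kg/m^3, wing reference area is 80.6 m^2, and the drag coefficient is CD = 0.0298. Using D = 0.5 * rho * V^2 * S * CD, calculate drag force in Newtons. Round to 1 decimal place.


Step 1: Dynamic pressure q = 0.5 * 0.996 * 163.1^2 = 13247.6018 Pa
Step 2: Drag D = q * S * CD = 13247.6018 * 80.6 * 0.0298
Step 3: D = 31819.1 N

31819.1


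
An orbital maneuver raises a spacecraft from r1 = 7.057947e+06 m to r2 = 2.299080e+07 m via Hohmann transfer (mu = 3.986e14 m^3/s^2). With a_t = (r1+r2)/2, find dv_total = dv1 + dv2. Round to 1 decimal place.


Step 1: Transfer semi-major axis a_t = (7.057947e+06 + 2.299080e+07) / 2 = 1.502437e+07 m
Step 2: v1 (circular at r1) = sqrt(mu/r1) = 7515.01 m/s
Step 3: v_t1 = sqrt(mu*(2/r1 - 1/a_t)) = 9296.26 m/s
Step 4: dv1 = |9296.26 - 7515.01| = 1781.25 m/s
Step 5: v2 (circular at r2) = 4163.82 m/s, v_t2 = 2853.86 m/s
Step 6: dv2 = |4163.82 - 2853.86| = 1309.96 m/s
Step 7: Total delta-v = 1781.25 + 1309.96 = 3091.2 m/s

3091.2


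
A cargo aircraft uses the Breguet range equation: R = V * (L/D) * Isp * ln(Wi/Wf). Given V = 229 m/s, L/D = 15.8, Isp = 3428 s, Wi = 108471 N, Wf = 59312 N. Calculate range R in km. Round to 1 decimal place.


Step 1: Coefficient = V * (L/D) * Isp = 229 * 15.8 * 3428 = 12403189.6 m
Step 2: Wi/Wf = 108471 / 59312 = 1.82882
Step 3: ln(1.82882) = 0.603671
Step 4: R = 12403189.6 * 0.603671 = 7487448.5 m = 7487.4 km

7487.4


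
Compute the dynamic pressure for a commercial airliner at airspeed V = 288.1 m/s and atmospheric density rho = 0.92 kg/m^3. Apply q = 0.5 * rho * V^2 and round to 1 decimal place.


Step 1: V^2 = 288.1^2 = 83001.61
Step 2: q = 0.5 * 0.92 * 83001.61
Step 3: q = 38180.7 Pa

38180.7


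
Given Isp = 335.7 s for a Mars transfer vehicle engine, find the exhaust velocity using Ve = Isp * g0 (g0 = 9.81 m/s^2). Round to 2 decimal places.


Step 1: Ve = Isp * g0 = 335.7 * 9.81
Step 2: Ve = 3293.22 m/s

3293.22


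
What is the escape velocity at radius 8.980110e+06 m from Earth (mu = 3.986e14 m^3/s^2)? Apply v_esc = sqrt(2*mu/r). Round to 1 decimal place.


Step 1: 2*mu/r = 2 * 3.986e14 / 8.980110e+06 = 88773968.2476
Step 2: v_esc = sqrt(88773968.2476) = 9422.0 m/s

9422.0


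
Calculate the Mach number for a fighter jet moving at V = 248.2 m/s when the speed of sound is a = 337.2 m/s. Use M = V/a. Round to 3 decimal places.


Step 1: M = V / a = 248.2 / 337.2
Step 2: M = 0.736

0.736


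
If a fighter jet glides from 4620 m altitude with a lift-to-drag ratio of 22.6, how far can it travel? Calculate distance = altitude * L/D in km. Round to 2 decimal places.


Step 1: Glide distance = altitude * L/D = 4620 * 22.6 = 104412.0 m
Step 2: Convert to km: 104412.0 / 1000 = 104.41 km

104.41


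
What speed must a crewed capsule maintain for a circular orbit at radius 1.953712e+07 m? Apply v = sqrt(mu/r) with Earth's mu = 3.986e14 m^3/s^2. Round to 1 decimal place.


Step 1: mu / r = 3.986e14 / 1.953712e+07 = 20402188.2447
Step 2: v = sqrt(20402188.2447) = 4516.9 m/s

4516.9


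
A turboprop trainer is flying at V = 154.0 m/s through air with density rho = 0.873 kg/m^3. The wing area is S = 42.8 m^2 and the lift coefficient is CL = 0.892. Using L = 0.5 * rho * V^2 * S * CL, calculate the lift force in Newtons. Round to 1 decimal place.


Step 1: Calculate dynamic pressure q = 0.5 * 0.873 * 154.0^2 = 0.5 * 0.873 * 23716.0 = 10352.034 Pa
Step 2: Multiply by wing area and lift coefficient: L = 10352.034 * 42.8 * 0.892
Step 3: L = 443067.0552 * 0.892 = 395215.8 N

395215.8


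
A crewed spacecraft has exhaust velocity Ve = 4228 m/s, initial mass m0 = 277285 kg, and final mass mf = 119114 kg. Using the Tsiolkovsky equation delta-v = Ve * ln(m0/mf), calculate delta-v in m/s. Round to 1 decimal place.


Step 1: Mass ratio m0/mf = 277285 / 119114 = 2.327896
Step 2: ln(2.327896) = 0.844965
Step 3: delta-v = 4228 * 0.844965 = 3572.5 m/s

3572.5


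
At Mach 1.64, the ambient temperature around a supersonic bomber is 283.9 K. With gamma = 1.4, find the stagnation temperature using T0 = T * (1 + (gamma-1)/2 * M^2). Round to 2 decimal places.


Step 1: (gamma-1)/2 = 0.2
Step 2: M^2 = 2.6896
Step 3: 1 + 0.2 * 2.6896 = 1.53792
Step 4: T0 = 283.9 * 1.53792 = 436.62 K

436.62


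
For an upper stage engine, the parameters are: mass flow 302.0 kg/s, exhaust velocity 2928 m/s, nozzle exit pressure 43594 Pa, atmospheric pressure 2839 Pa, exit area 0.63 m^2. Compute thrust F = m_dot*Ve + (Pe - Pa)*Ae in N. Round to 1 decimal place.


Step 1: Momentum thrust = m_dot * Ve = 302.0 * 2928 = 884256.0 N
Step 2: Pressure thrust = (Pe - Pa) * Ae = (43594 - 2839) * 0.63 = 25675.65 N
Step 3: Total thrust F = 884256.0 + 25675.65 = 909931.7 N

909931.7


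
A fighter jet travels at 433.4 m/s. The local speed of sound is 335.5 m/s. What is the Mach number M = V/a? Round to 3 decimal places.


Step 1: M = V / a = 433.4 / 335.5
Step 2: M = 1.292

1.292


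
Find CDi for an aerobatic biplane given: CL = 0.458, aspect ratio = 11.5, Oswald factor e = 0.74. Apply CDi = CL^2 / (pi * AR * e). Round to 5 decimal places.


Step 1: CL^2 = 0.458^2 = 0.209764
Step 2: pi * AR * e = 3.14159 * 11.5 * 0.74 = 26.734953
Step 3: CDi = 0.209764 / 26.734953 = 0.00785

0.00785


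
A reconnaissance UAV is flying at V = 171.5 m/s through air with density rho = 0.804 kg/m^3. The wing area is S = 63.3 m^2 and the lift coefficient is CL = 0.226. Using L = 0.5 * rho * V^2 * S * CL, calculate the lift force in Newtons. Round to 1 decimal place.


Step 1: Calculate dynamic pressure q = 0.5 * 0.804 * 171.5^2 = 0.5 * 0.804 * 29412.25 = 11823.7245 Pa
Step 2: Multiply by wing area and lift coefficient: L = 11823.7245 * 63.3 * 0.226
Step 3: L = 748441.7608 * 0.226 = 169147.8 N

169147.8


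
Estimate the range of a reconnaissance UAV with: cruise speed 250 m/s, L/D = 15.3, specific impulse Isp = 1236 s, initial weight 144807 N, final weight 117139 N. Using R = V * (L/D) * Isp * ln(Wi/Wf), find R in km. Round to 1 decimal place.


Step 1: Coefficient = V * (L/D) * Isp = 250 * 15.3 * 1236 = 4727700.0 m
Step 2: Wi/Wf = 144807 / 117139 = 1.236198
Step 3: ln(1.236198) = 0.212041
Step 4: R = 4727700.0 * 0.212041 = 1002464.1 m = 1002.5 km

1002.5


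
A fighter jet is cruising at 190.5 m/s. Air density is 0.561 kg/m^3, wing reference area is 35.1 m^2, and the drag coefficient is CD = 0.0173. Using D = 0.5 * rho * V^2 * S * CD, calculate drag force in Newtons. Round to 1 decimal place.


Step 1: Dynamic pressure q = 0.5 * 0.561 * 190.5^2 = 10179.4151 Pa
Step 2: Drag D = q * S * CD = 10179.4151 * 35.1 * 0.0173
Step 3: D = 6181.2 N

6181.2


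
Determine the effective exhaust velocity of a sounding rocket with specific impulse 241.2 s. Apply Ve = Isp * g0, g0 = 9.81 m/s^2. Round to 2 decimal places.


Step 1: Ve = Isp * g0 = 241.2 * 9.81
Step 2: Ve = 2366.17 m/s

2366.17


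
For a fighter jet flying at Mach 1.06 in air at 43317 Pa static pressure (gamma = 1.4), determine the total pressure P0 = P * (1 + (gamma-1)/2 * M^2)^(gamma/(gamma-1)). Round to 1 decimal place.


Step 1: (gamma-1)/2 * M^2 = 0.2 * 1.1236 = 0.22472
Step 2: 1 + 0.22472 = 1.22472
Step 3: Exponent gamma/(gamma-1) = 3.5
Step 4: P0 = 43317 * 1.22472^3.5 = 88061.7 Pa

88061.7


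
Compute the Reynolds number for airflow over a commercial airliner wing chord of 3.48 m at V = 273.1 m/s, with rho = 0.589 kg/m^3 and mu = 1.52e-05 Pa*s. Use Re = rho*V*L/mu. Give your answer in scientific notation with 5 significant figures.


Step 1: Numerator = rho * V * L = 0.589 * 273.1 * 3.48 = 559.778532
Step 2: Re = 559.778532 / 1.52e-05
Step 3: Re = 3.6828e+07

3.6828e+07


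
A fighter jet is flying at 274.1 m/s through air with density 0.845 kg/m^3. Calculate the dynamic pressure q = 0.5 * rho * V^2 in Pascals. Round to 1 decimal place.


Step 1: V^2 = 274.1^2 = 75130.81
Step 2: q = 0.5 * 0.845 * 75130.81
Step 3: q = 31742.8 Pa

31742.8


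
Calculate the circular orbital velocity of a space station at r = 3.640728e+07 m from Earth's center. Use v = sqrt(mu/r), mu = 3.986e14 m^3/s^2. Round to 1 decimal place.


Step 1: mu / r = 3.986e14 / 3.640728e+07 = 10948359.7786
Step 2: v = sqrt(10948359.7786) = 3308.8 m/s

3308.8


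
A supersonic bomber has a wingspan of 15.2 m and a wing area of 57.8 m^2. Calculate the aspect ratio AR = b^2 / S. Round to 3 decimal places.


Step 1: b^2 = 15.2^2 = 231.04
Step 2: AR = 231.04 / 57.8 = 3.997

3.997


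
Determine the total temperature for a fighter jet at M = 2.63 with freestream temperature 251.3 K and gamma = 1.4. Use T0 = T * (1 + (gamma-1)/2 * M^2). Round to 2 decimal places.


Step 1: (gamma-1)/2 = 0.2
Step 2: M^2 = 6.9169
Step 3: 1 + 0.2 * 6.9169 = 2.38338
Step 4: T0 = 251.3 * 2.38338 = 598.94 K

598.94


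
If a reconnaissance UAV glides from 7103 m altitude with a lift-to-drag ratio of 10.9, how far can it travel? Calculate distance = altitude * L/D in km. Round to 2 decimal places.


Step 1: Glide distance = altitude * L/D = 7103 * 10.9 = 77422.7 m
Step 2: Convert to km: 77422.7 / 1000 = 77.42 km

77.42


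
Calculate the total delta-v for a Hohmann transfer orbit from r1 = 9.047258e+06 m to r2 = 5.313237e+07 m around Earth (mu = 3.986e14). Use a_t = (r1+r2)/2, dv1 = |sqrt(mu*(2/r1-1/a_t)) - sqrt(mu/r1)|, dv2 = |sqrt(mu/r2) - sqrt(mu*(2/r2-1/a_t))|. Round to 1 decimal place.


Step 1: Transfer semi-major axis a_t = (9.047258e+06 + 5.313237e+07) / 2 = 3.108981e+07 m
Step 2: v1 (circular at r1) = sqrt(mu/r1) = 6637.59 m/s
Step 3: v_t1 = sqrt(mu*(2/r1 - 1/a_t)) = 8677.22 m/s
Step 4: dv1 = |8677.22 - 6637.59| = 2039.64 m/s
Step 5: v2 (circular at r2) = 2738.98 m/s, v_t2 = 1477.54 m/s
Step 6: dv2 = |2738.98 - 1477.54| = 1261.44 m/s
Step 7: Total delta-v = 2039.64 + 1261.44 = 3301.1 m/s

3301.1


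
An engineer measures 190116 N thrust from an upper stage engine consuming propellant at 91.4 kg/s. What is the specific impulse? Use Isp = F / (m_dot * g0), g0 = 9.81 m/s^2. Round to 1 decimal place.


Step 1: m_dot * g0 = 91.4 * 9.81 = 896.63
Step 2: Isp = 190116 / 896.63 = 212.0 s

212.0


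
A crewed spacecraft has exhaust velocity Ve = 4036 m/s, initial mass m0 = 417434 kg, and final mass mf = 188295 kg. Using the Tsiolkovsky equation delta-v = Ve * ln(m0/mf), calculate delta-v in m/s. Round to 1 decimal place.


Step 1: Mass ratio m0/mf = 417434 / 188295 = 2.216915
Step 2: ln(2.216915) = 0.796117
Step 3: delta-v = 4036 * 0.796117 = 3213.1 m/s

3213.1


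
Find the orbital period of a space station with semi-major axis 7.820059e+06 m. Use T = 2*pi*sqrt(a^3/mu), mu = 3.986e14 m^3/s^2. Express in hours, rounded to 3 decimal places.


Step 1: a^3 / mu = 4.782226e+20 / 3.986e14 = 1.199756e+06
Step 2: sqrt(1.199756e+06) = 1095.3336 s
Step 3: T = 2*pi * 1095.3336 = 6882.18 s
Step 4: T in hours = 6882.18 / 3600 = 1.912 hours

1.912


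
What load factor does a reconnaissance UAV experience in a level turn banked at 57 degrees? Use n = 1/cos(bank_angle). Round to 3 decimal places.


Step 1: Convert 57 degrees to radians = 0.994838
Step 2: cos(57 deg) = 0.544639
Step 3: n = 1 / 0.544639 = 1.836

1.836


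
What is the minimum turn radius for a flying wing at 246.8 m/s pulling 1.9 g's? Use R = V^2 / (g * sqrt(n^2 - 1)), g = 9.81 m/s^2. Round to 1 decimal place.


Step 1: V^2 = 246.8^2 = 60910.24
Step 2: n^2 - 1 = 1.9^2 - 1 = 2.61
Step 3: sqrt(2.61) = 1.615549
Step 4: R = 60910.24 / (9.81 * 1.615549) = 3843.3 m

3843.3


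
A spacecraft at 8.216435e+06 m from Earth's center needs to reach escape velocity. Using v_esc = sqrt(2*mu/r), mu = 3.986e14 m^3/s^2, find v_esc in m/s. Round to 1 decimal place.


Step 1: 2*mu/r = 2 * 3.986e14 / 8.216435e+06 = 97025047.9679
Step 2: v_esc = sqrt(97025047.9679) = 9850.1 m/s

9850.1


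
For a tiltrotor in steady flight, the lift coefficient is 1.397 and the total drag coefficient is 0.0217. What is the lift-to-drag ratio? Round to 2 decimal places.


Step 1: L/D = CL / CD = 1.397 / 0.0217
Step 2: L/D = 64.38

64.38


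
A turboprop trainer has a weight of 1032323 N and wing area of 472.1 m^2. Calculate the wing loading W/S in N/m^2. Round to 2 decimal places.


Step 1: Wing loading = W / S = 1032323 / 472.1
Step 2: Wing loading = 2186.66 N/m^2

2186.66


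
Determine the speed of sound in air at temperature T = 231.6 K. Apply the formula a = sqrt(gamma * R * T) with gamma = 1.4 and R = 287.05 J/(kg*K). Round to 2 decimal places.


Step 1: gamma * R * T = 1.4 * 287.05 * 231.6 = 93073.092
Step 2: a = sqrt(93073.092) = 305.08 m/s

305.08


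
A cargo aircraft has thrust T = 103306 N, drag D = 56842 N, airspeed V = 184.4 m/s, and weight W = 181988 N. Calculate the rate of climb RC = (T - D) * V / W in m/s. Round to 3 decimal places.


Step 1: Excess thrust = T - D = 103306 - 56842 = 46464 N
Step 2: Excess power = 46464 * 184.4 = 8567961.6 W
Step 3: RC = 8567961.6 / 181988 = 47.080 m/s

47.080


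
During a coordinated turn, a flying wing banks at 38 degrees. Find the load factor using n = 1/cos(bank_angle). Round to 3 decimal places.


Step 1: Convert 38 degrees to radians = 0.663225
Step 2: cos(38 deg) = 0.788011
Step 3: n = 1 / 0.788011 = 1.269

1.269


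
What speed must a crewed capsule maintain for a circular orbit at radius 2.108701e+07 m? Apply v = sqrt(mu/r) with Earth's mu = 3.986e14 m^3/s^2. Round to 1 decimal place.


Step 1: mu / r = 3.986e14 / 2.108701e+07 = 18902632.4737
Step 2: v = sqrt(18902632.4737) = 4347.7 m/s

4347.7


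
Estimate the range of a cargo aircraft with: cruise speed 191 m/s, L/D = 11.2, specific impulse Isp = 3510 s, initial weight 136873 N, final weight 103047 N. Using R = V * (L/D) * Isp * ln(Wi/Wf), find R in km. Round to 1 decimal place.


Step 1: Coefficient = V * (L/D) * Isp = 191 * 11.2 * 3510 = 7508592.0 m
Step 2: Wi/Wf = 136873 / 103047 = 1.328258
Step 3: ln(1.328258) = 0.283868
Step 4: R = 7508592.0 * 0.283868 = 2131451.2 m = 2131.5 km

2131.5


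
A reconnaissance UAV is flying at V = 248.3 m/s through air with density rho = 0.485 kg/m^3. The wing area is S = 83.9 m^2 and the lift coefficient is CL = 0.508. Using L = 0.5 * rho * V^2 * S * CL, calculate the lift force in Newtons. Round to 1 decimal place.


Step 1: Calculate dynamic pressure q = 0.5 * 0.485 * 248.3^2 = 0.5 * 0.485 * 61652.89 = 14950.8258 Pa
Step 2: Multiply by wing area and lift coefficient: L = 14950.8258 * 83.9 * 0.508
Step 3: L = 1254374.2867 * 0.508 = 637222.1 N

637222.1


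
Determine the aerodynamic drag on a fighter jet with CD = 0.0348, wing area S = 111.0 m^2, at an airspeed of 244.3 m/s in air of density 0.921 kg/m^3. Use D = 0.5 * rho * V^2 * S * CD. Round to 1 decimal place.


Step 1: Dynamic pressure q = 0.5 * 0.921 * 244.3^2 = 27483.7866 Pa
Step 2: Drag D = q * S * CD = 27483.7866 * 111.0 * 0.0348
Step 3: D = 106164.4 N

106164.4


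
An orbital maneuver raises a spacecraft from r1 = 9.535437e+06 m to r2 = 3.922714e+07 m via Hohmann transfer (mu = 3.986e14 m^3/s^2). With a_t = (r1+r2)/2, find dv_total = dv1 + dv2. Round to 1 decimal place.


Step 1: Transfer semi-major axis a_t = (9.535437e+06 + 3.922714e+07) / 2 = 2.438129e+07 m
Step 2: v1 (circular at r1) = sqrt(mu/r1) = 6465.44 m/s
Step 3: v_t1 = sqrt(mu*(2/r1 - 1/a_t)) = 8200.93 m/s
Step 4: dv1 = |8200.93 - 6465.44| = 1735.49 m/s
Step 5: v2 (circular at r2) = 3187.68 m/s, v_t2 = 1993.5 m/s
Step 6: dv2 = |3187.68 - 1993.5| = 1194.18 m/s
Step 7: Total delta-v = 1735.49 + 1194.18 = 2929.7 m/s

2929.7


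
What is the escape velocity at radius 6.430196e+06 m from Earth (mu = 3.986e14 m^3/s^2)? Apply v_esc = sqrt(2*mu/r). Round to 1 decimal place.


Step 1: 2*mu/r = 2 * 3.986e14 / 6.430196e+06 = 123977558.3824
Step 2: v_esc = sqrt(123977558.3824) = 11134.5 m/s

11134.5
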